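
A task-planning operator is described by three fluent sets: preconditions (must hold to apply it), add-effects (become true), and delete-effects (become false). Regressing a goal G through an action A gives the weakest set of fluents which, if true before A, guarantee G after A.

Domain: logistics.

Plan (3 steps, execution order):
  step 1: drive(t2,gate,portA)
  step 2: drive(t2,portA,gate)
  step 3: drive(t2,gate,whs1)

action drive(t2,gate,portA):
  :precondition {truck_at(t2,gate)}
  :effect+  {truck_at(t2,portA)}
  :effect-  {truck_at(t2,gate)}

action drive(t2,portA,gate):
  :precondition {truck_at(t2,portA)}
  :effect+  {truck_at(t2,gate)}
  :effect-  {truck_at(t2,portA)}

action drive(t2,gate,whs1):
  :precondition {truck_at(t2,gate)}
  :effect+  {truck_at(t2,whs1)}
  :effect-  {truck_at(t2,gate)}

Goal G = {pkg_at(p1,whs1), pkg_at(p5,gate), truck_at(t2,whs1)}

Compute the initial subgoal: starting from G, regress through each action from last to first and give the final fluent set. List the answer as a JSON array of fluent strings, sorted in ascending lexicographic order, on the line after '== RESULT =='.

Regress step by step:
  through step 3 (drive(t2,gate,whs1)): drop {truck_at(t2,whs1)}, keep {pkg_at(p1,whs1), pkg_at(p5,gate)}, require {truck_at(t2,gate)}
    → {pkg_at(p1,whs1), pkg_at(p5,gate), truck_at(t2,gate)}
  through step 2 (drive(t2,portA,gate)): drop {truck_at(t2,gate)}, keep {pkg_at(p1,whs1), pkg_at(p5,gate)}, require {truck_at(t2,portA)}
    → {pkg_at(p1,whs1), pkg_at(p5,gate), truck_at(t2,portA)}
  through step 1 (drive(t2,gate,portA)): drop {truck_at(t2,portA)}, keep {pkg_at(p1,whs1), pkg_at(p5,gate)}, require {truck_at(t2,gate)}
    → {pkg_at(p1,whs1), pkg_at(p5,gate), truck_at(t2,gate)}

== RESULT ==
["pkg_at(p1,whs1)", "pkg_at(p5,gate)", "truck_at(t2,gate)"]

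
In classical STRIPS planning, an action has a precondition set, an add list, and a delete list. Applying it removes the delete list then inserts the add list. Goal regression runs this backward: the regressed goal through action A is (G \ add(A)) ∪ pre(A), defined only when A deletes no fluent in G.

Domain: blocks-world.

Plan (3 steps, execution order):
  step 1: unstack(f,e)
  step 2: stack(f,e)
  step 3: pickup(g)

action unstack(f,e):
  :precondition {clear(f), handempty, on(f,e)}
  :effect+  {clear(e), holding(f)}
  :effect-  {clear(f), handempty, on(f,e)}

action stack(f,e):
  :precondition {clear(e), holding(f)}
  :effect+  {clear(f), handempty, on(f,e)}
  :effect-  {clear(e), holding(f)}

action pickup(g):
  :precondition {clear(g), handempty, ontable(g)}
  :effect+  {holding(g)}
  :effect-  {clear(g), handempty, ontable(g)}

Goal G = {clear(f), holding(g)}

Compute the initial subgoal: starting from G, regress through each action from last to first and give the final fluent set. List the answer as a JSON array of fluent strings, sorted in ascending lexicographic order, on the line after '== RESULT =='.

Work backward from the goal:
  through step 3 (pickup(g)): drop {holding(g)}, keep {clear(f)}, require {clear(g), handempty, ontable(g)}
    → {clear(f), clear(g), handempty, ontable(g)}
  through step 2 (stack(f,e)): drop {clear(f), handempty}, keep {clear(g), ontable(g)}, require {clear(e), holding(f)}
    → {clear(e), clear(g), holding(f), ontable(g)}
  through step 1 (unstack(f,e)): drop {clear(e), holding(f)}, keep {clear(g), ontable(g)}, require {clear(f), handempty, on(f,e)}
    → {clear(f), clear(g), handempty, on(f,e), ontable(g)}

== RESULT ==
["clear(f)", "clear(g)", "handempty", "on(f,e)", "ontable(g)"]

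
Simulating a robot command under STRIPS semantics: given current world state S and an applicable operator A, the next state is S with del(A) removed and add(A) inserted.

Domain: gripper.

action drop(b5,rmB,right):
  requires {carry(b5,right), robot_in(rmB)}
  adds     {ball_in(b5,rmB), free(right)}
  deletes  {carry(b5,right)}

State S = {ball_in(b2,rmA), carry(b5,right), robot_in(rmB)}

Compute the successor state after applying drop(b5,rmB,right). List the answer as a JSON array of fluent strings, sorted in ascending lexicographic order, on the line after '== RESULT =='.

Progress:
  pre ⊆ S: {carry(b5,right), robot_in(rmB)} ⊆ S  — applicable
  S \ del = {ball_in(b2,rmA), robot_in(rmB)}
  ∪ add   = {ball_in(b2,rmA), ball_in(b5,rmB), free(right), robot_in(rmB)}

== RESULT ==
["ball_in(b2,rmA)", "ball_in(b5,rmB)", "free(right)", "robot_in(rmB)"]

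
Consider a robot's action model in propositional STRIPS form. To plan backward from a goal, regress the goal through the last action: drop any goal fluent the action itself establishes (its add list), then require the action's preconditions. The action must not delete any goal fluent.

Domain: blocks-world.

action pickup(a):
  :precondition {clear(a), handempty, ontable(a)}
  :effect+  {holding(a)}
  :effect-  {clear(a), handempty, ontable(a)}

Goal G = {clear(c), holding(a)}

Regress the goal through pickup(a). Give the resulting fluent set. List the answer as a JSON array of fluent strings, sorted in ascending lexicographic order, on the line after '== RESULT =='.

Compute (G \ add) ∪ pre:
  G ∩ del = {}  (empty — regression defined)
  G \ add = {clear(c), holding(a)} \ {holding(a)} = {clear(c)}
  ∪ pre   = {clear(c)} ∪ {clear(a), handempty, ontable(a)}
          = {clear(a), clear(c), handempty, ontable(a)}

== RESULT ==
["clear(a)", "clear(c)", "handempty", "ontable(a)"]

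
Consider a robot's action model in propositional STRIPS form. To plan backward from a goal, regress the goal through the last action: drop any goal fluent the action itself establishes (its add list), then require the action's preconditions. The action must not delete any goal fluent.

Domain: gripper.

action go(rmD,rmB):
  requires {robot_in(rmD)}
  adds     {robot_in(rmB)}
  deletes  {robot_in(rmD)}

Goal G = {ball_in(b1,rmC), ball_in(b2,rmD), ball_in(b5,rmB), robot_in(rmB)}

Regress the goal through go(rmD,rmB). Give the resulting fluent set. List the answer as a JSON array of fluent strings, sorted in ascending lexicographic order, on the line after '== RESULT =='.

Regress:
  G ∩ del = {}  (empty — regression defined)
  G \ add = {ball_in(b1,rmC), ball_in(b2,rmD), ball_in(b5,rmB), robot_in(rmB)} \ {robot_in(rmB)} = {ball_in(b1,rmC), ball_in(b2,rmD), ball_in(b5,rmB)}
  ∪ pre   = {ball_in(b1,rmC), ball_in(b2,rmD), ball_in(b5,rmB)} ∪ {robot_in(rmD)}
          = {ball_in(b1,rmC), ball_in(b2,rmD), ball_in(b5,rmB), robot_in(rmD)}

== RESULT ==
["ball_in(b1,rmC)", "ball_in(b2,rmD)", "ball_in(b5,rmB)", "robot_in(rmD)"]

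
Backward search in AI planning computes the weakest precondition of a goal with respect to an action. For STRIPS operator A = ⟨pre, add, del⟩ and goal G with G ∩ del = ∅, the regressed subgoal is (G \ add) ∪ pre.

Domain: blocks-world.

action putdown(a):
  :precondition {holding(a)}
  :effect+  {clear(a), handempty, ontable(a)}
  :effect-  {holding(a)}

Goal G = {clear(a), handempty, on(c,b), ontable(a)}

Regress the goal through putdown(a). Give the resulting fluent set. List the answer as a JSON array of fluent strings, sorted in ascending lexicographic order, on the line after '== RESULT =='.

Compute (G \ add) ∪ pre:
  G ∩ del = {}  (empty — regression defined)
  G \ add = {clear(a), handempty, on(c,b), ontable(a)} \ {clear(a), handempty, ontable(a)} = {on(c,b)}
  ∪ pre   = {on(c,b)} ∪ {holding(a)}
          = {holding(a), on(c,b)}

== RESULT ==
["holding(a)", "on(c,b)"]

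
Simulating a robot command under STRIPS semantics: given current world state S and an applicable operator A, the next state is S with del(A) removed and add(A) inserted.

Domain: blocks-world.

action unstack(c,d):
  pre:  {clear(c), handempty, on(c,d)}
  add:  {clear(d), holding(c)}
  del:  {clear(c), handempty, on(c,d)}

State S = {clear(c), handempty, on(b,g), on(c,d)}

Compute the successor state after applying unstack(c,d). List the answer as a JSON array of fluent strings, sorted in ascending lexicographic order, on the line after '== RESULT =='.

Compute (S \ del) ∪ add:
  pre ⊆ S: {clear(c), handempty, on(c,d)} ⊆ S  — applicable
  S \ del = {on(b,g)}
  ∪ add   = {clear(d), holding(c), on(b,g)}

== RESULT ==
["clear(d)", "holding(c)", "on(b,g)"]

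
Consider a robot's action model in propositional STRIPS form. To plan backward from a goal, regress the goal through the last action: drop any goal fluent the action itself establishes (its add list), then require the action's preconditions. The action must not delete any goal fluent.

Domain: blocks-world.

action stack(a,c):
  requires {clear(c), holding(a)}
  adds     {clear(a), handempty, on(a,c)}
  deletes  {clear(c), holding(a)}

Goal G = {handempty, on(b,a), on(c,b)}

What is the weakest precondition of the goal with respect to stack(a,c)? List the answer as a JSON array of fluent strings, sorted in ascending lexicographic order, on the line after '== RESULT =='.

Compute (G \ add) ∪ pre:
  G ∩ del = {}  (empty — regression defined)
  G \ add = {handempty, on(b,a), on(c,b)} \ {clear(a), handempty, on(a,c)} = {on(b,a), on(c,b)}
  ∪ pre   = {on(b,a), on(c,b)} ∪ {clear(c), holding(a)}
          = {clear(c), holding(a), on(b,a), on(c,b)}

== RESULT ==
["clear(c)", "holding(a)", "on(b,a)", "on(c,b)"]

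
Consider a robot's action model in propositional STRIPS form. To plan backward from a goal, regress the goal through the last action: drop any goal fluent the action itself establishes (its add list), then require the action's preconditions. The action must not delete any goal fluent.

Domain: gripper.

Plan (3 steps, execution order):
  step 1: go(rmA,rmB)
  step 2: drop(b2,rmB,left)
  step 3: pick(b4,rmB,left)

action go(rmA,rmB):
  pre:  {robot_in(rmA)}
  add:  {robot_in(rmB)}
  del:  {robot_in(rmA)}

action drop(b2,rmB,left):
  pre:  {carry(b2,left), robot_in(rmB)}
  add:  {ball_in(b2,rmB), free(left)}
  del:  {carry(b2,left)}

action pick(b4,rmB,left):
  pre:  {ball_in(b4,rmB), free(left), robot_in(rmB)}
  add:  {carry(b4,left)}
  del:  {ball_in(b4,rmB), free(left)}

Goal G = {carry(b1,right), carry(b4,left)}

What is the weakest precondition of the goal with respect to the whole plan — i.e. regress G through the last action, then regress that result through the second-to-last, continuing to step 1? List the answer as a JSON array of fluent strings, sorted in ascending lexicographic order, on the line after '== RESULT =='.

Work backward from the goal:
  through step 3 (pick(b4,rmB,left)): drop {carry(b4,left)}, keep {carry(b1,right)}, require {ball_in(b4,rmB), free(left), robot_in(rmB)}
    → {ball_in(b4,rmB), carry(b1,right), free(left), robot_in(rmB)}
  through step 2 (drop(b2,rmB,left)): drop {free(left)}, keep {ball_in(b4,rmB), carry(b1,right), robot_in(rmB)}, require {carry(b2,left), robot_in(rmB)}
    → {ball_in(b4,rmB), carry(b1,right), carry(b2,left), robot_in(rmB)}
  through step 1 (go(rmA,rmB)): drop {robot_in(rmB)}, keep {ball_in(b4,rmB), carry(b1,right), carry(b2,left)}, require {robot_in(rmA)}
    → {ball_in(b4,rmB), carry(b1,right), carry(b2,left), robot_in(rmA)}

== RESULT ==
["ball_in(b4,rmB)", "carry(b1,right)", "carry(b2,left)", "robot_in(rmA)"]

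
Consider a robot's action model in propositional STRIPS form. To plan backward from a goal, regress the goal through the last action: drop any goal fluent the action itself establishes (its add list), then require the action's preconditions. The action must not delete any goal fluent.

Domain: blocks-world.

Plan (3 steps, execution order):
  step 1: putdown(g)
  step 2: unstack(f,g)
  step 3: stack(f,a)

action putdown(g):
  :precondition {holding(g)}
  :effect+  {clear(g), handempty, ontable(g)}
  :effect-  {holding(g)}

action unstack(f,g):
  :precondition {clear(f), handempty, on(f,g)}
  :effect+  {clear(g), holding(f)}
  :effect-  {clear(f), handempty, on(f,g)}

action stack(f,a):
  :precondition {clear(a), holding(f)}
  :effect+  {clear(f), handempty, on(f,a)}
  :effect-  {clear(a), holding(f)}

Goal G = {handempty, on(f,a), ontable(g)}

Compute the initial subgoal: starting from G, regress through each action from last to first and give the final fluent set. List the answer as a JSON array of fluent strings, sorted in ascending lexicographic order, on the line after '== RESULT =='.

Regress step by step:
  through step 3 (stack(f,a)): drop {handempty, on(f,a)}, keep {ontable(g)}, require {clear(a), holding(f)}
    → {clear(a), holding(f), ontable(g)}
  through step 2 (unstack(f,g)): drop {holding(f)}, keep {clear(a), ontable(g)}, require {clear(f), handempty, on(f,g)}
    → {clear(a), clear(f), handempty, on(f,g), ontable(g)}
  through step 1 (putdown(g)): drop {handempty, ontable(g)}, keep {clear(a), clear(f), on(f,g)}, require {holding(g)}
    → {clear(a), clear(f), holding(g), on(f,g)}

== RESULT ==
["clear(a)", "clear(f)", "holding(g)", "on(f,g)"]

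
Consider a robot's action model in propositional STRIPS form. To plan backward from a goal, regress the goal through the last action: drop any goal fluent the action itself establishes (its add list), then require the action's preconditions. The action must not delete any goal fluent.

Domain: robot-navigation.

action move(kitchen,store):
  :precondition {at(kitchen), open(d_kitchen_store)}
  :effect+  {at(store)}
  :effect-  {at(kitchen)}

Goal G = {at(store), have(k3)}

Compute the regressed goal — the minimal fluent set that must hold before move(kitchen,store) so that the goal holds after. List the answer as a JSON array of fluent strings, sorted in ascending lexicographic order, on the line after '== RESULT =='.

Compute (G \ add) ∪ pre:
  G ∩ del = {}  (empty — regression defined)
  G \ add = {at(store), have(k3)} \ {at(store)} = {have(k3)}
  ∪ pre   = {have(k3)} ∪ {at(kitchen), open(d_kitchen_store)}
          = {at(kitchen), have(k3), open(d_kitchen_store)}

== RESULT ==
["at(kitchen)", "have(k3)", "open(d_kitchen_store)"]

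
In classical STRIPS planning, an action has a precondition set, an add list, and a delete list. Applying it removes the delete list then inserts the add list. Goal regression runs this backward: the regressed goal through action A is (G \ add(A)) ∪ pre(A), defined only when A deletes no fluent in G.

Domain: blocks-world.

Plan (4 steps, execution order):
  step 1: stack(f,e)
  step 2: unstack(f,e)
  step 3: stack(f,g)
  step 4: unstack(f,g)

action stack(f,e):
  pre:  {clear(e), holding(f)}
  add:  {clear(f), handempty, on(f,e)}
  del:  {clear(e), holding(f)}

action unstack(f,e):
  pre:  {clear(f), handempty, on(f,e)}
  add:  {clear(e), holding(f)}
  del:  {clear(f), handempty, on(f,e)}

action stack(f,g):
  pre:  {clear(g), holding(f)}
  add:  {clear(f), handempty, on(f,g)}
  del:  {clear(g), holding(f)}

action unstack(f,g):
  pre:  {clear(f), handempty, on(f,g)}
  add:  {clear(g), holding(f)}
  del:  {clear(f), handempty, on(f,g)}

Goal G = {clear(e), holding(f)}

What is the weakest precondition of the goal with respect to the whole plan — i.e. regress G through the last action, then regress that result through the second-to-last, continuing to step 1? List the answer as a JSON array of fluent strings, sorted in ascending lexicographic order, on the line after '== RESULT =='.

Work backward from the goal:
  through step 4 (unstack(f,g)): drop {holding(f)}, keep {clear(e)}, require {clear(f), handempty, on(f,g)}
    → {clear(e), clear(f), handempty, on(f,g)}
  through step 3 (stack(f,g)): drop {clear(f), handempty, on(f,g)}, keep {clear(e)}, require {clear(g), holding(f)}
    → {clear(e), clear(g), holding(f)}
  through step 2 (unstack(f,e)): drop {clear(e), holding(f)}, keep {clear(g)}, require {clear(f), handempty, on(f,e)}
    → {clear(f), clear(g), handempty, on(f,e)}
  through step 1 (stack(f,e)): drop {clear(f), handempty, on(f,e)}, keep {clear(g)}, require {clear(e), holding(f)}
    → {clear(e), clear(g), holding(f)}

== RESULT ==
["clear(e)", "clear(g)", "holding(f)"]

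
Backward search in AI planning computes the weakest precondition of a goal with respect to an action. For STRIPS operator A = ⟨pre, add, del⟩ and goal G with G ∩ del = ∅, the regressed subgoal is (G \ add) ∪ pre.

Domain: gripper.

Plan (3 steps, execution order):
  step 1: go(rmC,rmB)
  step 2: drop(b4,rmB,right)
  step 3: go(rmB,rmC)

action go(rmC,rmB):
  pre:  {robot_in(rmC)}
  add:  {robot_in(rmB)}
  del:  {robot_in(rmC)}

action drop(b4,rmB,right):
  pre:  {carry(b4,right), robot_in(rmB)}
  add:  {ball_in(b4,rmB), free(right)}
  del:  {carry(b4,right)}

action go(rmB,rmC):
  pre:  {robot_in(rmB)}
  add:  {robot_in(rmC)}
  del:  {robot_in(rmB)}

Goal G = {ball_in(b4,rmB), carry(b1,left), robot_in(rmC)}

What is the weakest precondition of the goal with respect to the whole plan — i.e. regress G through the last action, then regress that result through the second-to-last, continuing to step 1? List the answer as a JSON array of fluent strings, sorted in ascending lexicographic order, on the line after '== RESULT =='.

Work backward from the goal:
  through step 3 (go(rmB,rmC)): drop {robot_in(rmC)}, keep {ball_in(b4,rmB), carry(b1,left)}, require {robot_in(rmB)}
    → {ball_in(b4,rmB), carry(b1,left), robot_in(rmB)}
  through step 2 (drop(b4,rmB,right)): drop {ball_in(b4,rmB)}, keep {carry(b1,left), robot_in(rmB)}, require {carry(b4,right), robot_in(rmB)}
    → {carry(b1,left), carry(b4,right), robot_in(rmB)}
  through step 1 (go(rmC,rmB)): drop {robot_in(rmB)}, keep {carry(b1,left), carry(b4,right)}, require {robot_in(rmC)}
    → {carry(b1,left), carry(b4,right), robot_in(rmC)}

== RESULT ==
["carry(b1,left)", "carry(b4,right)", "robot_in(rmC)"]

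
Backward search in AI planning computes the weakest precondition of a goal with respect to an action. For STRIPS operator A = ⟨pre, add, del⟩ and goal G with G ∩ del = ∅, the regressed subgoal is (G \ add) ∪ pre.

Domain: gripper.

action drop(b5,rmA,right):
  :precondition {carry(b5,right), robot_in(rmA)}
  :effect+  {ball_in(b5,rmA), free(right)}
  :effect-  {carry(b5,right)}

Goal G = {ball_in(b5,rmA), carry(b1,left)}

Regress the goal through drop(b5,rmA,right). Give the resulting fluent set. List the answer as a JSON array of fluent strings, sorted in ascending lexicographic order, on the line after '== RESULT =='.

Compute (G \ add) ∪ pre:
  G ∩ del = {}  (empty — regression defined)
  G \ add = {ball_in(b5,rmA), carry(b1,left)} \ {ball_in(b5,rmA), free(right)} = {carry(b1,left)}
  ∪ pre   = {carry(b1,left)} ∪ {carry(b5,right), robot_in(rmA)}
          = {carry(b1,left), carry(b5,right), robot_in(rmA)}

== RESULT ==
["carry(b1,left)", "carry(b5,right)", "robot_in(rmA)"]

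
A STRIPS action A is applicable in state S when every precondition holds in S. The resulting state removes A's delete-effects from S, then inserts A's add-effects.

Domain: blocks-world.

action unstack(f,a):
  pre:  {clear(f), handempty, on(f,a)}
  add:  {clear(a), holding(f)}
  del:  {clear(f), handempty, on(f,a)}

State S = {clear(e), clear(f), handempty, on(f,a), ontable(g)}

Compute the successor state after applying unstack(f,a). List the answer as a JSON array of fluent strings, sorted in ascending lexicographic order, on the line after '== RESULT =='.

Compute (S \ del) ∪ add:
  pre ⊆ S: {clear(f), handempty, on(f,a)} ⊆ S  — applicable
  S \ del = {clear(e), ontable(g)}
  ∪ add   = {clear(a), clear(e), holding(f), ontable(g)}

== RESULT ==
["clear(a)", "clear(e)", "holding(f)", "ontable(g)"]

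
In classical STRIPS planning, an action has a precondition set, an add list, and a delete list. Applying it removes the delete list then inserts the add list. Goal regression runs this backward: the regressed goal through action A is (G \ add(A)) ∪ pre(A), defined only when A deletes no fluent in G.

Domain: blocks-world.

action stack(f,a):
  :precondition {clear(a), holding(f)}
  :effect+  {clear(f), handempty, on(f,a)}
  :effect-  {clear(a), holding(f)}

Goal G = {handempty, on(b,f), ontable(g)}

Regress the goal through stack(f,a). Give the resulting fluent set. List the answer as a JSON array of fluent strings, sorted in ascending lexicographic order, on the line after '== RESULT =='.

Regress:
  G ∩ del = {}  (empty — regression defined)
  G \ add = {handempty, on(b,f), ontable(g)} \ {clear(f), handempty, on(f,a)} = {on(b,f), ontable(g)}
  ∪ pre   = {on(b,f), ontable(g)} ∪ {clear(a), holding(f)}
          = {clear(a), holding(f), on(b,f), ontable(g)}

== RESULT ==
["clear(a)", "holding(f)", "on(b,f)", "ontable(g)"]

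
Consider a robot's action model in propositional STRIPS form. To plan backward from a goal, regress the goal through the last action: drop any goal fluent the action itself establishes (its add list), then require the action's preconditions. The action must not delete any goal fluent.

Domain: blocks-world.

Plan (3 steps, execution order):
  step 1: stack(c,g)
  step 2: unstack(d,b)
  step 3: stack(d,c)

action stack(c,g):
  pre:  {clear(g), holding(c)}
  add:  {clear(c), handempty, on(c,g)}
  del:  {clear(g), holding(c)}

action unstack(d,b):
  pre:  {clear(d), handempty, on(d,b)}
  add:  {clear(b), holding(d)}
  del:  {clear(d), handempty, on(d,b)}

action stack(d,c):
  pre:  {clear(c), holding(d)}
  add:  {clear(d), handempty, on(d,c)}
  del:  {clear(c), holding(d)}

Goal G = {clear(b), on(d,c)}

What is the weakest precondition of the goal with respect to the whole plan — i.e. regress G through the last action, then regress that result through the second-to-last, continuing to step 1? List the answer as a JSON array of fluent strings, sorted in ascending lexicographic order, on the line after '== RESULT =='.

Regress step by step:
  through step 3 (stack(d,c)): drop {on(d,c)}, keep {clear(b)}, require {clear(c), holding(d)}
    → {clear(b), clear(c), holding(d)}
  through step 2 (unstack(d,b)): drop {clear(b), holding(d)}, keep {clear(c)}, require {clear(d), handempty, on(d,b)}
    → {clear(c), clear(d), handempty, on(d,b)}
  through step 1 (stack(c,g)): drop {clear(c), handempty}, keep {clear(d), on(d,b)}, require {clear(g), holding(c)}
    → {clear(d), clear(g), holding(c), on(d,b)}

== RESULT ==
["clear(d)", "clear(g)", "holding(c)", "on(d,b)"]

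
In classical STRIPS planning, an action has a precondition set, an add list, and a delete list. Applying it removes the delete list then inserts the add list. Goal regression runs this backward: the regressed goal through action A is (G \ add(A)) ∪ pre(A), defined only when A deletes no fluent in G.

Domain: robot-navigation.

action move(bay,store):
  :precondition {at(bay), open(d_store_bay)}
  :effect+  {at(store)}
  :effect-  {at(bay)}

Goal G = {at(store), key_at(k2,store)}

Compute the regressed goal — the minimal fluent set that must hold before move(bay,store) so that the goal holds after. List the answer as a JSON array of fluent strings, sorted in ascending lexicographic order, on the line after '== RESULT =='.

Compute (G \ add) ∪ pre:
  G ∩ del = {}  (empty — regression defined)
  G \ add = {at(store), key_at(k2,store)} \ {at(store)} = {key_at(k2,store)}
  ∪ pre   = {key_at(k2,store)} ∪ {at(bay), open(d_store_bay)}
          = {at(bay), key_at(k2,store), open(d_store_bay)}

== RESULT ==
["at(bay)", "key_at(k2,store)", "open(d_store_bay)"]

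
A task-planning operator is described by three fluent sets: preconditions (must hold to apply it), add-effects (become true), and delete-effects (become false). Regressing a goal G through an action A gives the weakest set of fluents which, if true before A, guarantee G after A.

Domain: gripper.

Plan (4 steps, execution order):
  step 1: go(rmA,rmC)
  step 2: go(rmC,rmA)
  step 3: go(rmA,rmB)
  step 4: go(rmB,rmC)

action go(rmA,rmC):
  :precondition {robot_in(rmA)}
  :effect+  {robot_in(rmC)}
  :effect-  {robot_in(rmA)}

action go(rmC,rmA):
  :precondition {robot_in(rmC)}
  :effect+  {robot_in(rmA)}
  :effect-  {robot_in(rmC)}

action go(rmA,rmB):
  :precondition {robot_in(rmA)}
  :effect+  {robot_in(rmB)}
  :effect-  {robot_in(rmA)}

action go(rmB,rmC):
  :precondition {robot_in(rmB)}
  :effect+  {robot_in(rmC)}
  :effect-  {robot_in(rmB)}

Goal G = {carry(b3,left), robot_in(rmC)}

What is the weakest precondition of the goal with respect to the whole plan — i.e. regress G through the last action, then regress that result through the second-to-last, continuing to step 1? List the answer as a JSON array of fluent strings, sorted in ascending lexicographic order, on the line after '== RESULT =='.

Regress step by step:
  through step 4 (go(rmB,rmC)): drop {robot_in(rmC)}, keep {carry(b3,left)}, require {robot_in(rmB)}
    → {carry(b3,left), robot_in(rmB)}
  through step 3 (go(rmA,rmB)): drop {robot_in(rmB)}, keep {carry(b3,left)}, require {robot_in(rmA)}
    → {carry(b3,left), robot_in(rmA)}
  through step 2 (go(rmC,rmA)): drop {robot_in(rmA)}, keep {carry(b3,left)}, require {robot_in(rmC)}
    → {carry(b3,left), robot_in(rmC)}
  through step 1 (go(rmA,rmC)): drop {robot_in(rmC)}, keep {carry(b3,left)}, require {robot_in(rmA)}
    → {carry(b3,left), robot_in(rmA)}

== RESULT ==
["carry(b3,left)", "robot_in(rmA)"]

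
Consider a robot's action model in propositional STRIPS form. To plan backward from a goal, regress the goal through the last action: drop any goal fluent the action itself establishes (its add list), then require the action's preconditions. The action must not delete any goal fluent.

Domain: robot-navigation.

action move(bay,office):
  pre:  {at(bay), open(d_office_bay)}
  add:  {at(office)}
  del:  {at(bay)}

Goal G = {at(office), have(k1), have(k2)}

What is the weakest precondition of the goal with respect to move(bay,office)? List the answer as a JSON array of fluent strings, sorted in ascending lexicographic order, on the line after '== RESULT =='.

Regress:
  G ∩ del = {}  (empty — regression defined)
  G \ add = {at(office), have(k1), have(k2)} \ {at(office)} = {have(k1), have(k2)}
  ∪ pre   = {have(k1), have(k2)} ∪ {at(bay), open(d_office_bay)}
          = {at(bay), have(k1), have(k2), open(d_office_bay)}

== RESULT ==
["at(bay)", "have(k1)", "have(k2)", "open(d_office_bay)"]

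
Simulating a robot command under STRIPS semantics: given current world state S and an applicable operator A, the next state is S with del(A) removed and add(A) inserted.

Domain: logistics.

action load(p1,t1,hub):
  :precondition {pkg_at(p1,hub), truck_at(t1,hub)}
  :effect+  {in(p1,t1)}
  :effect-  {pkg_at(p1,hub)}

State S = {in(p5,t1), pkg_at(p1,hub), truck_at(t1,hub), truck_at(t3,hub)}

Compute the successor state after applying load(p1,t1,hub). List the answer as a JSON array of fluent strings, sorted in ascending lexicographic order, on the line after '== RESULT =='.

Compute (S \ del) ∪ add:
  pre ⊆ S: {pkg_at(p1,hub), truck_at(t1,hub)} ⊆ S  — applicable
  S \ del = {in(p5,t1), truck_at(t1,hub), truck_at(t3,hub)}
  ∪ add   = {in(p1,t1), in(p5,t1), truck_at(t1,hub), truck_at(t3,hub)}

== RESULT ==
["in(p1,t1)", "in(p5,t1)", "truck_at(t1,hub)", "truck_at(t3,hub)"]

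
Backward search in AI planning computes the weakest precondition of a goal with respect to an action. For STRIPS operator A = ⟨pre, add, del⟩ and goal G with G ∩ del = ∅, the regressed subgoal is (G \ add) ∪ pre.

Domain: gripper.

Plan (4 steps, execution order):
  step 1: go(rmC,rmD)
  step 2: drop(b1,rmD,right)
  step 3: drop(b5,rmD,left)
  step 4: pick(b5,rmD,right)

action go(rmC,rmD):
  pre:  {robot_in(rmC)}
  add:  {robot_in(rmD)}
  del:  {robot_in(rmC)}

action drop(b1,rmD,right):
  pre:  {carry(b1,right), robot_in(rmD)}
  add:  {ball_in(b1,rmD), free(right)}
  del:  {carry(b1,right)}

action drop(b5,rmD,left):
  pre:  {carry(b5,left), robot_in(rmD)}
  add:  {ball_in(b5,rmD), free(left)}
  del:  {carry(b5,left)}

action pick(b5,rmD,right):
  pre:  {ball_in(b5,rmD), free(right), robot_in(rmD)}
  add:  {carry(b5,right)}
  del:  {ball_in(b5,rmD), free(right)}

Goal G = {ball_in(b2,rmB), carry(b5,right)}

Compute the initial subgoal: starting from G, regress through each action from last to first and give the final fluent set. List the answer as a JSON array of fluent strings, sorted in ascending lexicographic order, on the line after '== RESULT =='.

Regress step by step:
  through step 4 (pick(b5,rmD,right)): drop {carry(b5,right)}, keep {ball_in(b2,rmB)}, require {ball_in(b5,rmD), free(right), robot_in(rmD)}
    → {ball_in(b2,rmB), ball_in(b5,rmD), free(right), robot_in(rmD)}
  through step 3 (drop(b5,rmD,left)): drop {ball_in(b5,rmD)}, keep {ball_in(b2,rmB), free(right), robot_in(rmD)}, require {carry(b5,left), robot_in(rmD)}
    → {ball_in(b2,rmB), carry(b5,left), free(right), robot_in(rmD)}
  through step 2 (drop(b1,rmD,right)): drop {free(right)}, keep {ball_in(b2,rmB), carry(b5,left), robot_in(rmD)}, require {carry(b1,right), robot_in(rmD)}
    → {ball_in(b2,rmB), carry(b1,right), carry(b5,left), robot_in(rmD)}
  through step 1 (go(rmC,rmD)): drop {robot_in(rmD)}, keep {ball_in(b2,rmB), carry(b1,right), carry(b5,left)}, require {robot_in(rmC)}
    → {ball_in(b2,rmB), carry(b1,right), carry(b5,left), robot_in(rmC)}

== RESULT ==
["ball_in(b2,rmB)", "carry(b1,right)", "carry(b5,left)", "robot_in(rmC)"]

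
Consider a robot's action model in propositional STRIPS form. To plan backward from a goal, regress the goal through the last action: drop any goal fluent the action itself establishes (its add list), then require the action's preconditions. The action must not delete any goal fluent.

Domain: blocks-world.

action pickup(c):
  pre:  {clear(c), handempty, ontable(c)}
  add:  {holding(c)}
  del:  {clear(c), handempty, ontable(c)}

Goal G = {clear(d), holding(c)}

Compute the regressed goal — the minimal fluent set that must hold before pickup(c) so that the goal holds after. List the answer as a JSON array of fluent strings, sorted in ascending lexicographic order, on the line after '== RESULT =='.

Regress:
  G ∩ del = {}  (empty — regression defined)
  G \ add = {clear(d), holding(c)} \ {holding(c)} = {clear(d)}
  ∪ pre   = {clear(d)} ∪ {clear(c), handempty, ontable(c)}
          = {clear(c), clear(d), handempty, ontable(c)}

== RESULT ==
["clear(c)", "clear(d)", "handempty", "ontable(c)"]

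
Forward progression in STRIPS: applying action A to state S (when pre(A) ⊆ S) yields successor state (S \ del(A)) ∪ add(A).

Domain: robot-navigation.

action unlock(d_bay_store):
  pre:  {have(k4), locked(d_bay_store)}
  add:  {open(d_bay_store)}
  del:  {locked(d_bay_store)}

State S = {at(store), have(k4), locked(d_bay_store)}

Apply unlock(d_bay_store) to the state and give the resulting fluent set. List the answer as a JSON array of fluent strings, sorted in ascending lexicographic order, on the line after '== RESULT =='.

Progress:
  pre ⊆ S: {have(k4), locked(d_bay_store)} ⊆ S  — applicable
  S \ del = {at(store), have(k4)}
  ∪ add   = {at(store), have(k4), open(d_bay_store)}

== RESULT ==
["at(store)", "have(k4)", "open(d_bay_store)"]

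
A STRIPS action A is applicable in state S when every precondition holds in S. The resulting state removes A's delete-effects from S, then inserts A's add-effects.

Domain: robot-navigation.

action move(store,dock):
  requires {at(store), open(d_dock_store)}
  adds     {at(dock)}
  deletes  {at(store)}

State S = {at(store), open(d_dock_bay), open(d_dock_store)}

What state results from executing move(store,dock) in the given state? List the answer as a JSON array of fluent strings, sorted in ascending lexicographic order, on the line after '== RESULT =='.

Compute (S \ del) ∪ add:
  pre ⊆ S: {at(store), open(d_dock_store)} ⊆ S  — applicable
  S \ del = {open(d_dock_bay), open(d_dock_store)}
  ∪ add   = {at(dock), open(d_dock_bay), open(d_dock_store)}

== RESULT ==
["at(dock)", "open(d_dock_bay)", "open(d_dock_store)"]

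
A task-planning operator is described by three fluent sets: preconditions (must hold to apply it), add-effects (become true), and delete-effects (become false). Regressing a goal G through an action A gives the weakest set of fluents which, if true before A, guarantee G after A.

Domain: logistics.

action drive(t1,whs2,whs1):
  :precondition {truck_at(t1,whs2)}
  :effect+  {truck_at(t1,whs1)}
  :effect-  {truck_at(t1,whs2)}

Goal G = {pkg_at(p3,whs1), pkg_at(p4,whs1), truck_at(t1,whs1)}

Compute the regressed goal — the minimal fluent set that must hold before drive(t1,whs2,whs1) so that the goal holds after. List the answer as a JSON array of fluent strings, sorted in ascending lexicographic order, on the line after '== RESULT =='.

Compute (G \ add) ∪ pre:
  G ∩ del = {}  (empty — regression defined)
  G \ add = {pkg_at(p3,whs1), pkg_at(p4,whs1), truck_at(t1,whs1)} \ {truck_at(t1,whs1)} = {pkg_at(p3,whs1), pkg_at(p4,whs1)}
  ∪ pre   = {pkg_at(p3,whs1), pkg_at(p4,whs1)} ∪ {truck_at(t1,whs2)}
          = {pkg_at(p3,whs1), pkg_at(p4,whs1), truck_at(t1,whs2)}

== RESULT ==
["pkg_at(p3,whs1)", "pkg_at(p4,whs1)", "truck_at(t1,whs2)"]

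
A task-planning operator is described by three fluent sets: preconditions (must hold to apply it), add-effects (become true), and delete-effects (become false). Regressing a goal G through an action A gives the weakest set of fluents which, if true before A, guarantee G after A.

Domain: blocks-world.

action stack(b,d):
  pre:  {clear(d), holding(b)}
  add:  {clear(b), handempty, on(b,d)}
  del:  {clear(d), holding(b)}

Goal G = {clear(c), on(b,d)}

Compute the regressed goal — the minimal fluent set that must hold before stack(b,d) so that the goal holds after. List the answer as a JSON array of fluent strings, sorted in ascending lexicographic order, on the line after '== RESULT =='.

Compute (G \ add) ∪ pre:
  G ∩ del = {}  (empty — regression defined)
  G \ add = {clear(c), on(b,d)} \ {clear(b), handempty, on(b,d)} = {clear(c)}
  ∪ pre   = {clear(c)} ∪ {clear(d), holding(b)}
          = {clear(c), clear(d), holding(b)}

== RESULT ==
["clear(c)", "clear(d)", "holding(b)"]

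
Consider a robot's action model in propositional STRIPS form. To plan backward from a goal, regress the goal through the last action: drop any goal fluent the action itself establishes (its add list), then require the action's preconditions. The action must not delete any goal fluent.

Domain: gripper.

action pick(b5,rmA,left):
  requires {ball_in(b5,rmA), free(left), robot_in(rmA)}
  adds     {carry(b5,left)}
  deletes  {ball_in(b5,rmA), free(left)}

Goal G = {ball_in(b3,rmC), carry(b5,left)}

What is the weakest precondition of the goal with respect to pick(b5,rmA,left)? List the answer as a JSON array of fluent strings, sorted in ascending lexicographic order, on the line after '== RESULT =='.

Regress:
  G ∩ del = {}  (empty — regression defined)
  G \ add = {ball_in(b3,rmC), carry(b5,left)} \ {carry(b5,left)} = {ball_in(b3,rmC)}
  ∪ pre   = {ball_in(b3,rmC)} ∪ {ball_in(b5,rmA), free(left), robot_in(rmA)}
          = {ball_in(b3,rmC), ball_in(b5,rmA), free(left), robot_in(rmA)}

== RESULT ==
["ball_in(b3,rmC)", "ball_in(b5,rmA)", "free(left)", "robot_in(rmA)"]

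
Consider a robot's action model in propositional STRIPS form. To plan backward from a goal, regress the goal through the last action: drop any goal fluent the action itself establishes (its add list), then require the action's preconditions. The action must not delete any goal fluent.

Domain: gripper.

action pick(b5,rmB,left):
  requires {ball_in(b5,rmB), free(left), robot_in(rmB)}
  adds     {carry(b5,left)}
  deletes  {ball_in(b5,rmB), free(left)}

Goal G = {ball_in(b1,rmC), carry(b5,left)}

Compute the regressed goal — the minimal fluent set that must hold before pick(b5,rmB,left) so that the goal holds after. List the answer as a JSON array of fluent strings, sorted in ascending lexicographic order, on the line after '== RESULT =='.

Regress:
  G ∩ del = {}  (empty — regression defined)
  G \ add = {ball_in(b1,rmC), carry(b5,left)} \ {carry(b5,left)} = {ball_in(b1,rmC)}
  ∪ pre   = {ball_in(b1,rmC)} ∪ {ball_in(b5,rmB), free(left), robot_in(rmB)}
          = {ball_in(b1,rmC), ball_in(b5,rmB), free(left), robot_in(rmB)}

== RESULT ==
["ball_in(b1,rmC)", "ball_in(b5,rmB)", "free(left)", "robot_in(rmB)"]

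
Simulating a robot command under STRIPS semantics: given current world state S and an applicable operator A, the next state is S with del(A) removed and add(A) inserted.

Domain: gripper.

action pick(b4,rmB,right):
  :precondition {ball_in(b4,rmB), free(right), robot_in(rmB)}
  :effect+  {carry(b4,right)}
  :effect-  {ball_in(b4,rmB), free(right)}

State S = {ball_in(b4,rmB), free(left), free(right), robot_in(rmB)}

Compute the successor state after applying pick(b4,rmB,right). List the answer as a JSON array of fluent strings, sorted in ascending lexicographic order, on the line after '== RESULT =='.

Progress:
  pre ⊆ S: {ball_in(b4,rmB), free(right), robot_in(rmB)} ⊆ S  — applicable
  S \ del = {free(left), robot_in(rmB)}
  ∪ add   = {carry(b4,right), free(left), robot_in(rmB)}

== RESULT ==
["carry(b4,right)", "free(left)", "robot_in(rmB)"]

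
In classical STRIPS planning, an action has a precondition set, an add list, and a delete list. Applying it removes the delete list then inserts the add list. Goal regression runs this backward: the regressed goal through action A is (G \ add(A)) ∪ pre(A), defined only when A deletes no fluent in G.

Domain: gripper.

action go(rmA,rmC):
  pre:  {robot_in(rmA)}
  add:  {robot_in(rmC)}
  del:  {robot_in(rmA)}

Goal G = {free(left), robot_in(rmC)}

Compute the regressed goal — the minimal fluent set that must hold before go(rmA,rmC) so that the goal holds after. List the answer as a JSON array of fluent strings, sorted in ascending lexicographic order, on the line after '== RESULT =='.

Compute (G \ add) ∪ pre:
  G ∩ del = {}  (empty — regression defined)
  G \ add = {free(left), robot_in(rmC)} \ {robot_in(rmC)} = {free(left)}
  ∪ pre   = {free(left)} ∪ {robot_in(rmA)}
          = {free(left), robot_in(rmA)}

== RESULT ==
["free(left)", "robot_in(rmA)"]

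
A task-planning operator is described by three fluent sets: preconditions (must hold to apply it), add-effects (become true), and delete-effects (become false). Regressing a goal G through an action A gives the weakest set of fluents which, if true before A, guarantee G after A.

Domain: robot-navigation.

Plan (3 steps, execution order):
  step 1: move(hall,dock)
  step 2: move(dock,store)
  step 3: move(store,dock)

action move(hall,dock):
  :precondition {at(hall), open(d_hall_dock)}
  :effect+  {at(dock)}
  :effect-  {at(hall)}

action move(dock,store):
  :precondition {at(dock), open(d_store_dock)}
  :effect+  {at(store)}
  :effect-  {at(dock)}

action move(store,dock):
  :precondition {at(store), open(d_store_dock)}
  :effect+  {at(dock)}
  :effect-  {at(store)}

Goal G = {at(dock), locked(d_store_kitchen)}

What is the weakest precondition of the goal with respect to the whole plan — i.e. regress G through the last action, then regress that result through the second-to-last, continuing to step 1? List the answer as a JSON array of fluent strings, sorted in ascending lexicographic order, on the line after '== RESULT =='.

Regress step by step:
  through step 3 (move(store,dock)): drop {at(dock)}, keep {locked(d_store_kitchen)}, require {at(store), open(d_store_dock)}
    → {at(store), locked(d_store_kitchen), open(d_store_dock)}
  through step 2 (move(dock,store)): drop {at(store)}, keep {locked(d_store_kitchen), open(d_store_dock)}, require {at(dock), open(d_store_dock)}
    → {at(dock), locked(d_store_kitchen), open(d_store_dock)}
  through step 1 (move(hall,dock)): drop {at(dock)}, keep {locked(d_store_kitchen), open(d_store_dock)}, require {at(hall), open(d_hall_dock)}
    → {at(hall), locked(d_store_kitchen), open(d_hall_dock), open(d_store_dock)}

== RESULT ==
["at(hall)", "locked(d_store_kitchen)", "open(d_hall_dock)", "open(d_store_dock)"]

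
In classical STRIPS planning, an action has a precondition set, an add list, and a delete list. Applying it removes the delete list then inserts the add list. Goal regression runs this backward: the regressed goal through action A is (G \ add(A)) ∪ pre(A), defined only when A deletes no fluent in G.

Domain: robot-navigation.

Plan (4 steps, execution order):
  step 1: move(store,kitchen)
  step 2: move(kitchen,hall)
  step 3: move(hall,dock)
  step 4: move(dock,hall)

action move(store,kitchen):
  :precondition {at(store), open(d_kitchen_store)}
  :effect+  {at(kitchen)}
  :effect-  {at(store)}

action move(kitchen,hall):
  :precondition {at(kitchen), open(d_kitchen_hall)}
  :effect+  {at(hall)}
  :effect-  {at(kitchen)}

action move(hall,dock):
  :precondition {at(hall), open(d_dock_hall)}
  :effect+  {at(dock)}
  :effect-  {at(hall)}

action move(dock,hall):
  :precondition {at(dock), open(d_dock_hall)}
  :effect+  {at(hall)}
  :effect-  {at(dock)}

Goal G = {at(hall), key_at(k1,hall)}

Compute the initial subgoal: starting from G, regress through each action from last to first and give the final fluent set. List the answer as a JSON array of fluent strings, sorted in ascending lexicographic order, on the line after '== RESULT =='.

Regress step by step:
  through step 4 (move(dock,hall)): drop {at(hall)}, keep {key_at(k1,hall)}, require {at(dock), open(d_dock_hall)}
    → {at(dock), key_at(k1,hall), open(d_dock_hall)}
  through step 3 (move(hall,dock)): drop {at(dock)}, keep {key_at(k1,hall), open(d_dock_hall)}, require {at(hall), open(d_dock_hall)}
    → {at(hall), key_at(k1,hall), open(d_dock_hall)}
  through step 2 (move(kitchen,hall)): drop {at(hall)}, keep {key_at(k1,hall), open(d_dock_hall)}, require {at(kitchen), open(d_kitchen_hall)}
    → {at(kitchen), key_at(k1,hall), open(d_dock_hall), open(d_kitchen_hall)}
  through step 1 (move(store,kitchen)): drop {at(kitchen)}, keep {key_at(k1,hall), open(d_dock_hall), open(d_kitchen_hall)}, require {at(store), open(d_kitchen_store)}
    → {at(store), key_at(k1,hall), open(d_dock_hall), open(d_kitchen_hall), open(d_kitchen_store)}

== RESULT ==
["at(store)", "key_at(k1,hall)", "open(d_dock_hall)", "open(d_kitchen_hall)", "open(d_kitchen_store)"]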